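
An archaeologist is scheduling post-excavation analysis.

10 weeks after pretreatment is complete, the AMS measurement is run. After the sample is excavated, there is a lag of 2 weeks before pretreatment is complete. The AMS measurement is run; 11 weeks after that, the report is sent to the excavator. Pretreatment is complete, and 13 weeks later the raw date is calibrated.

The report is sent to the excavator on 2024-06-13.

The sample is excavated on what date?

The report is sent to the excavator: Jun 13, 2024.
The AMS measurement is run: Jun 13, 2024 − 11 weeks = Mar 28, 2024.
Pretreatment is complete: Mar 28, 2024 − 10 weeks = Jan 18, 2024.
The sample is excavated: Jan 18, 2024 − 2 weeks = Jan 4, 2024.

2024-01-04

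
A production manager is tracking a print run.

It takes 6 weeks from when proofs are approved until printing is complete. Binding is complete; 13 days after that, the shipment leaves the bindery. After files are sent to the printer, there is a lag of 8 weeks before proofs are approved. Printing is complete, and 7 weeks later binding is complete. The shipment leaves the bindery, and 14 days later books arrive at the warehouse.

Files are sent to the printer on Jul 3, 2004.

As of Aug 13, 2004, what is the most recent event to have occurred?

Files are sent to the printer

Files are sent to the printer: Jul 3, 2004.
Proofs are approved: Jul 3, 2004 + 8 weeks = Aug 28, 2004.
Printing is complete: Aug 28, 2004 + 6 weeks = Oct 9, 2004.
Binding is complete: Oct 9, 2004 + 7 weeks = Nov 27, 2004.
The shipment leaves the bindery: Nov 27, 2004 + 13 days = Dec 10, 2004.
Books arrive at the warehouse: Dec 10, 2004 + 14 days = Dec 24, 2004.
Aug 13, 2004 falls between when files are sent to the printer (Jul 3, 2004) and when proofs are approved (Aug 28, 2004).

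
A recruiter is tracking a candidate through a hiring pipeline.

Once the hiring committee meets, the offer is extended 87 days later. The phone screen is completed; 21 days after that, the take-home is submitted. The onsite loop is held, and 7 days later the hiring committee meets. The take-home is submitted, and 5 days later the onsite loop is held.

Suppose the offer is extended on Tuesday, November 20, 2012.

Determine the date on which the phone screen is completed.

The offer is extended: Nov 20, 2012.
The hiring committee meets: Nov 20, 2012 − 87 days = Aug 25, 2012.
The onsite loop is held: Aug 25, 2012 − 7 days = Aug 18, 2012.
The take-home is submitted: Aug 18, 2012 − 5 days = Aug 13, 2012.
The phone screen is completed: Aug 13, 2012 − 21 days = Jul 23, 2012.

Monday, July 23, 2012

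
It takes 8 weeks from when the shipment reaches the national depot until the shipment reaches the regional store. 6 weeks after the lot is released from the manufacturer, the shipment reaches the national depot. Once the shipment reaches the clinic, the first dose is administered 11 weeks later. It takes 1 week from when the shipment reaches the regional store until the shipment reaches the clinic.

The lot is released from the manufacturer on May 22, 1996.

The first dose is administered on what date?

November 20, 1996

The lot is released from the manufacturer: May 22, 1996.
The shipment reaches the national depot: May 22, 1996 + 6 weeks = Jul 3, 1996.
The shipment reaches the regional store: Jul 3, 1996 + 8 weeks = Aug 28, 1996.
The shipment reaches the clinic: Aug 28, 1996 + 1 week = Sep 4, 1996.
The first dose is administered: Sep 4, 1996 + 11 weeks = Nov 20, 1996.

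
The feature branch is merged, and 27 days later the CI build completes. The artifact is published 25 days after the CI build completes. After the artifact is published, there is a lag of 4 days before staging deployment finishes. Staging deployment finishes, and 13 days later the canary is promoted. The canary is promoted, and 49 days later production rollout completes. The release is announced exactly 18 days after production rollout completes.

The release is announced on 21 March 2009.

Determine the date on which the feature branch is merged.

The release is announced: Mar 21, 2009.
Production rollout completes: Mar 21, 2009 − 18 days = Mar 3, 2009.
The canary is promoted: Mar 3, 2009 − 49 days = Jan 13, 2009.
Staging deployment finishes: Jan 13, 2009 − 13 days = Dec 31, 2008.
The artifact is published: Dec 31, 2008 − 4 days = Dec 27, 2008.
The CI build completes: Dec 27, 2008 − 25 days = Dec 2, 2008.
The feature branch is merged: Dec 2, 2008 − 27 days = Nov 5, 2008.

5 November 2008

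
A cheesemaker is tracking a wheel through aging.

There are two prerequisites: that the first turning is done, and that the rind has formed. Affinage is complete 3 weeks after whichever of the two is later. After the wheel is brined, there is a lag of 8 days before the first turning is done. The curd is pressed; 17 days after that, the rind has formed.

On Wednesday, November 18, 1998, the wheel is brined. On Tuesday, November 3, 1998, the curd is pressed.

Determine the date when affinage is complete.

The wheel is brined: Nov 18, 1998.
The first turning is done: Nov 18, 1998 + 8 days = Nov 26, 1998.
The curd is pressed: Nov 3, 1998.
The rind has formed: Nov 3, 1998 + 17 days = Nov 20, 1998.
Both prerequisites met — the first turning is done (Nov 26, 1998), the rind has formed (Nov 20, 1998); the later is Nov 26, 1998.
Affinage is complete: Nov 26, 1998 + 3 weeks = Dec 17, 1998.

Thursday, December 17, 1998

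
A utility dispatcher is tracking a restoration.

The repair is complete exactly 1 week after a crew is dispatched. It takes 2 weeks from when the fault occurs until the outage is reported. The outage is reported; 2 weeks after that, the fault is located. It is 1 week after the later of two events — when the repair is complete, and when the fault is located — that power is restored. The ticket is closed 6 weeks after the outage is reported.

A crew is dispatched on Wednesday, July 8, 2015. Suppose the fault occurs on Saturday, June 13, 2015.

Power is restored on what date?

Wednesday, July 22, 2015

A crew is dispatched: Jul 8, 2015.
The repair is complete: Jul 8, 2015 + 1 week = Jul 15, 2015.
The fault occurs: Jun 13, 2015.
The outage is reported: Jun 13, 2015 + 2 weeks = Jun 27, 2015.
The fault is located: Jun 27, 2015 + 2 weeks = Jul 11, 2015.
Both prerequisites met — the repair is complete (Jul 15, 2015), the fault is located (Jul 11, 2015); the later is Jul 15, 2015.
Power is restored: Jul 15, 2015 + 1 week = Jul 22, 2015.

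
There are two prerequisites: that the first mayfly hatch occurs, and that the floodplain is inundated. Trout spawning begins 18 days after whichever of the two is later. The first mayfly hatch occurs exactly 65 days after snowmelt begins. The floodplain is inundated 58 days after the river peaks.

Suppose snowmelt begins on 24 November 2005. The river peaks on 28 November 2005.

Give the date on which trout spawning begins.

Snowmelt begins: Nov 24, 2005.
The first mayfly hatch occurs: Nov 24, 2005 + 65 days = Jan 28, 2006.
The river peaks: Nov 28, 2005.
The floodplain is inundated: Nov 28, 2005 + 58 days = Jan 25, 2006.
Both prerequisites met — the first mayfly hatch occurs (Jan 28, 2006), the floodplain is inundated (Jan 25, 2006); the later is Jan 28, 2006.
Trout spawning begins: Jan 28, 2006 + 18 days = Feb 15, 2006.

15 February 2006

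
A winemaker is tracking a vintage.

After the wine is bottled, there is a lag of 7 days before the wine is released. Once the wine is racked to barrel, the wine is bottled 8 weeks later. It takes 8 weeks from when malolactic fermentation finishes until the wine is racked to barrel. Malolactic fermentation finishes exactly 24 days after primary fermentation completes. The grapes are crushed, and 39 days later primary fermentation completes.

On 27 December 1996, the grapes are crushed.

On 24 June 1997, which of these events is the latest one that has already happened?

The grapes are crushed: Dec 27, 1996.
Primary fermentation completes: Dec 27, 1996 + 39 days = Feb 4, 1997.
Malolactic fermentation finishes: Feb 4, 1997 + 24 days = Feb 28, 1997.
The wine is racked to barrel: Feb 28, 1997 + 8 weeks = Apr 25, 1997.
The wine is bottled: Apr 25, 1997 + 8 weeks = Jun 20, 1997.
The wine is released: Jun 20, 1997 + 7 days = Jun 27, 1997.
Jun 24, 1997 falls between when the wine is bottled (Jun 20, 1997) and when the wine is released (Jun 27, 1997).

The wine is bottled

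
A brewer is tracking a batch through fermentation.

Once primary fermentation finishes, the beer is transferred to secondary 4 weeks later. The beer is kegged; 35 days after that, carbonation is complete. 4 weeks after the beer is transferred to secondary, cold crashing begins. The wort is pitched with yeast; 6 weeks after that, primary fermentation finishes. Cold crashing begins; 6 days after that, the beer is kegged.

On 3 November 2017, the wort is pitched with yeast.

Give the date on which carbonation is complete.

22 March 2018

The wort is pitched with yeast: Nov 3, 2017.
Primary fermentation finishes: Nov 3, 2017 + 6 weeks = Dec 15, 2017.
The beer is transferred to secondary: Dec 15, 2017 + 4 weeks = Jan 12, 2018.
Cold crashing begins: Jan 12, 2018 + 4 weeks = Feb 9, 2018.
The beer is kegged: Feb 9, 2018 + 6 days = Feb 15, 2018.
Carbonation is complete: Feb 15, 2018 + 35 days = Mar 22, 2018.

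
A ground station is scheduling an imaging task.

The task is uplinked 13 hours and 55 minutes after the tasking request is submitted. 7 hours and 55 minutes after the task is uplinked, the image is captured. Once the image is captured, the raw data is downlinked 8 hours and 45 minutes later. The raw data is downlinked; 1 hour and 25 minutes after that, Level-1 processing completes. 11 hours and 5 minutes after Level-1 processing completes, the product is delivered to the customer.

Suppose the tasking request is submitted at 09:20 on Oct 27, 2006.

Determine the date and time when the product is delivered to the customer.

The tasking request is submitted: 09:20 Oct 27, 2006.
The task is uplinked: 09:20 Oct 27, 2006 + 13h55m = 23:15 Oct 27, 2006.
The image is captured: 23:15 Oct 27, 2006 + 7h55m = 07:10 Oct 28, 2006.
The raw data is downlinked: 07:10 Oct 28, 2006 + 8h45m = 15:55 Oct 28, 2006.
Level-1 processing completes: 15:55 Oct 28, 2006 + 1h25m = 17:20 Oct 28, 2006.
The product is delivered to the customer: 17:20 Oct 28, 2006 + 11h05m = 04:25 Oct 29, 2006.

04:25 on Oct 29, 2006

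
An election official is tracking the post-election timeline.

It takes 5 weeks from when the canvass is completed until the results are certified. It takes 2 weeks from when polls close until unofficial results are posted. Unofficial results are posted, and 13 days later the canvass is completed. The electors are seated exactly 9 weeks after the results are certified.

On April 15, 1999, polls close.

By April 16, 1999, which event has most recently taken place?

Polls close: Apr 15, 1999.
Unofficial results are posted: Apr 15, 1999 + 2 weeks = Apr 29, 1999.
The canvass is completed: Apr 29, 1999 + 13 days = May 12, 1999.
The results are certified: May 12, 1999 + 5 weeks = Jun 16, 1999.
The electors are seated: Jun 16, 1999 + 9 weeks = Aug 18, 1999.
Apr 16, 1999 falls between when polls close (Apr 15, 1999) and when unofficial results are posted (Apr 29, 1999).

Polls close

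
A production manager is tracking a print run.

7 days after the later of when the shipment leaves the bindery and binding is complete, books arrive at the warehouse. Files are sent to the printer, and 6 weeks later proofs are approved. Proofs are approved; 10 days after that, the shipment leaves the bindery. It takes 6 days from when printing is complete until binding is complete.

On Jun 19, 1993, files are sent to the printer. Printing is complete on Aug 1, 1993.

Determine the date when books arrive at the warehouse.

Files are sent to the printer: Jun 19, 1993.
Proofs are approved: Jun 19, 1993 + 6 weeks = Jul 31, 1993.
The shipment leaves the bindery: Jul 31, 1993 + 10 days = Aug 10, 1993.
Printing is complete: Aug 1, 1993.
Binding is complete: Aug 1, 1993 + 6 days = Aug 7, 1993.
Both prerequisites met — the shipment leaves the bindery (Aug 10, 1993), binding is complete (Aug 7, 1993); the later is Aug 10, 1993.
Books arrive at the warehouse: Aug 10, 1993 + 7 days = Aug 17, 1993.

Aug 17, 1993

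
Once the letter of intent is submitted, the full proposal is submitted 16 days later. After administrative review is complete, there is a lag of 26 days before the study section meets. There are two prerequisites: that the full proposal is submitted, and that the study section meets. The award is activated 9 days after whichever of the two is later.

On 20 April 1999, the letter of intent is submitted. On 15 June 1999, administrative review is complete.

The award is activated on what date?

The letter of intent is submitted: Apr 20, 1999.
The full proposal is submitted: Apr 20, 1999 + 16 days = May 6, 1999.
Administrative review is complete: Jun 15, 1999.
The study section meets: Jun 15, 1999 + 26 days = Jul 11, 1999.
Both prerequisites met — the full proposal is submitted (May 6, 1999), the study section meets (Jul 11, 1999); the later is Jul 11, 1999.
The award is activated: Jul 11, 1999 + 9 days = Jul 20, 1999.

20 July 1999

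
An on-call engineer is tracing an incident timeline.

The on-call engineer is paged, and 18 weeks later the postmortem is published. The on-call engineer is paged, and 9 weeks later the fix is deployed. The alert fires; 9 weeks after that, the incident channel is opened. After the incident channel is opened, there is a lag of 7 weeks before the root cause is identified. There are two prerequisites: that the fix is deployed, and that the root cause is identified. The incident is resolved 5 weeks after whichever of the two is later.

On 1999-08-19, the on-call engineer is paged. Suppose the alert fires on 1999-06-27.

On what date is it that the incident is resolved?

1999-11-25

The on-call engineer is paged: Aug 19, 1999.
The fix is deployed: Aug 19, 1999 + 9 weeks = Oct 21, 1999.
The alert fires: Jun 27, 1999.
The incident channel is opened: Jun 27, 1999 + 9 weeks = Aug 29, 1999.
The root cause is identified: Aug 29, 1999 + 7 weeks = Oct 17, 1999.
Both prerequisites met — the fix is deployed (Oct 21, 1999), the root cause is identified (Oct 17, 1999); the later is Oct 21, 1999.
The incident is resolved: Oct 21, 1999 + 5 weeks = Nov 25, 1999.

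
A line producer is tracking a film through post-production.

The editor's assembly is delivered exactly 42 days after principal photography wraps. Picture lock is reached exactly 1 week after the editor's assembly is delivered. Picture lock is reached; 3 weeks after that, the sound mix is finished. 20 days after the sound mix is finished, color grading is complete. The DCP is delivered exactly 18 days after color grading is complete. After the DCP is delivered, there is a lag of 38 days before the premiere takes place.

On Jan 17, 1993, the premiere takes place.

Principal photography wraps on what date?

The premiere takes place: Jan 17, 1993.
The DCP is delivered: Jan 17, 1993 − 38 days = Dec 10, 1992.
Color grading is complete: Dec 10, 1992 − 18 days = Nov 22, 1992.
The sound mix is finished: Nov 22, 1992 − 20 days = Nov 2, 1992.
Picture lock is reached: Nov 2, 1992 − 3 weeks = Oct 12, 1992.
The editor's assembly is delivered: Oct 12, 1992 − 1 week = Oct 5, 1992.
Principal photography wraps: Oct 5, 1992 − 42 days = Aug 24, 1992.

Aug 24, 1992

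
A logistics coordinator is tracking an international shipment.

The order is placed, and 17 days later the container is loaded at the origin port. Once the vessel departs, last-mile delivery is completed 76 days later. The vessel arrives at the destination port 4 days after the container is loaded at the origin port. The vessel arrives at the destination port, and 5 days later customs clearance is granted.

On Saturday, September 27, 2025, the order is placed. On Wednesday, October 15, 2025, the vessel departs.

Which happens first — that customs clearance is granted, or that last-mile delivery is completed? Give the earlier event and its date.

The order is placed: Sep 27, 2025.
The container is loaded at the origin port: Sep 27, 2025 + 17 days = Oct 14, 2025.
The vessel arrives at the destination port: Oct 14, 2025 + 4 days = Oct 18, 2025.
Customs clearance is granted: Oct 18, 2025 + 5 days = Oct 23, 2025.
The vessel departs: Oct 15, 2025.
Last-mile delivery is completed: Oct 15, 2025 + 76 days = Dec 30, 2025.
Comparing: customs clearance is granted on Oct 23, 2025 vs last-mile delivery is completed on Dec 30, 2025. Earlier: customs clearance is granted.

Customs clearance is granted — Thursday, October 23, 2025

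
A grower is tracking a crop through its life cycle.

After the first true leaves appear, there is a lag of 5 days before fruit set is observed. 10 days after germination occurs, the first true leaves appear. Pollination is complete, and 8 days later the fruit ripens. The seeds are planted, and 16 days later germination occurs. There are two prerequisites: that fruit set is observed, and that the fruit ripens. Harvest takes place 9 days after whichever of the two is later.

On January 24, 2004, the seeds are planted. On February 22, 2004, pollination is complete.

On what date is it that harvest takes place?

March 10, 2004

The seeds are planted: Jan 24, 2004.
Germination occurs: Jan 24, 2004 + 16 days = Feb 9, 2004.
The first true leaves appear: Feb 9, 2004 + 10 days = Feb 19, 2004.
Fruit set is observed: Feb 19, 2004 + 5 days = Feb 24, 2004.
Pollination is complete: Feb 22, 2004.
The fruit ripens: Feb 22, 2004 + 8 days = Mar 1, 2004.
Both prerequisites met — fruit set is observed (Feb 24, 2004), the fruit ripens (Mar 1, 2004); the later is Mar 1, 2004.
Harvest takes place: Mar 1, 2004 + 9 days = Mar 10, 2004.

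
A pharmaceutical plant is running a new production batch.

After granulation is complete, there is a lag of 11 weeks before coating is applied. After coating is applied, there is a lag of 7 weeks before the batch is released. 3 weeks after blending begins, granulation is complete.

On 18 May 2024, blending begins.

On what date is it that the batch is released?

12 October 2024

Blending begins: May 18, 2024.
Granulation is complete: May 18, 2024 + 3 weeks = Jun 8, 2024.
Coating is applied: Jun 8, 2024 + 11 weeks = Aug 24, 2024.
The batch is released: Aug 24, 2024 + 7 weeks = Oct 12, 2024.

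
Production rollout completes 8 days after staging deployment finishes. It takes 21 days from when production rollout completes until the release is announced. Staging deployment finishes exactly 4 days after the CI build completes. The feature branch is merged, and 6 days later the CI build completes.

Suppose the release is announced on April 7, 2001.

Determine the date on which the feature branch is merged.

February 27, 2001

The release is announced: Apr 7, 2001.
Production rollout completes: Apr 7, 2001 − 21 days = Mar 17, 2001.
Staging deployment finishes: Mar 17, 2001 − 8 days = Mar 9, 2001.
The CI build completes: Mar 9, 2001 − 4 days = Mar 5, 2001.
The feature branch is merged: Mar 5, 2001 − 6 days = Feb 27, 2001.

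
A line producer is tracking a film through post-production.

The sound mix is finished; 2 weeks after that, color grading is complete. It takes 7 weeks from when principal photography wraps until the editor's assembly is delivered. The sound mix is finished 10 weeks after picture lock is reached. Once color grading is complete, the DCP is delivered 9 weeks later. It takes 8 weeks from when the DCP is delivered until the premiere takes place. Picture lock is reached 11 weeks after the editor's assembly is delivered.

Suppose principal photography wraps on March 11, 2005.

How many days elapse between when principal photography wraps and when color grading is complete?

210 days

Causal path: principal photography wraps → the editor's assembly is delivered → picture lock is reached → the sound mix is finished → color grading is complete.
Total delay along the path: 7 + 11 + 10 + 2 weeks = 30 weeks = 210 days.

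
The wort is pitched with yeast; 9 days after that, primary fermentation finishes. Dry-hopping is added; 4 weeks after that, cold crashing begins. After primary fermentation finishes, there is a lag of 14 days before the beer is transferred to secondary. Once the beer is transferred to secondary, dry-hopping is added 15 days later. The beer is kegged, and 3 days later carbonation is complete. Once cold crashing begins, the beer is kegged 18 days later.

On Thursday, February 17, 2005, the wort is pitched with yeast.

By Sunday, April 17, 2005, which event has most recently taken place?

The wort is pitched with yeast: Feb 17, 2005.
Primary fermentation finishes: Feb 17, 2005 + 9 days = Feb 26, 2005.
The beer is transferred to secondary: Feb 26, 2005 + 14 days = Mar 12, 2005.
Dry-hopping is added: Mar 12, 2005 + 15 days = Mar 27, 2005.
Cold crashing begins: Mar 27, 2005 + 4 weeks = Apr 24, 2005.
The beer is kegged: Apr 24, 2005 + 18 days = May 12, 2005.
Carbonation is complete: May 12, 2005 + 3 days = May 15, 2005.
Apr 17, 2005 falls between when dry-hopping is added (Mar 27, 2005) and when cold crashing begins (Apr 24, 2005).

Dry-hopping is added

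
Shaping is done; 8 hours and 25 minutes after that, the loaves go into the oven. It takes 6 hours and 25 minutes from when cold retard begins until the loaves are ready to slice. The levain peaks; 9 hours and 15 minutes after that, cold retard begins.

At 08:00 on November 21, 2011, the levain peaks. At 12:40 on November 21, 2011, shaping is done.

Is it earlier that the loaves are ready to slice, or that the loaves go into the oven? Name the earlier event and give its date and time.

The loaves go into the oven — 21:05 on November 21, 2011

The levain peaks: 08:00 Nov 21, 2011.
Cold retard begins: 08:00 Nov 21, 2011 + 9h15m = 17:15 Nov 21, 2011.
The loaves are ready to slice: 17:15 Nov 21, 2011 + 6h25m = 23:40 Nov 21, 2011.
Shaping is done: 12:40 Nov 21, 2011.
The loaves go into the oven: 12:40 Nov 21, 2011 + 8h25m = 21:05 Nov 21, 2011.
Comparing: the loaves are ready to slice at 23:40 Nov 21, 2011 vs the loaves go into the oven at 21:05 Nov 21, 2011. Earlier: the loaves go into the oven.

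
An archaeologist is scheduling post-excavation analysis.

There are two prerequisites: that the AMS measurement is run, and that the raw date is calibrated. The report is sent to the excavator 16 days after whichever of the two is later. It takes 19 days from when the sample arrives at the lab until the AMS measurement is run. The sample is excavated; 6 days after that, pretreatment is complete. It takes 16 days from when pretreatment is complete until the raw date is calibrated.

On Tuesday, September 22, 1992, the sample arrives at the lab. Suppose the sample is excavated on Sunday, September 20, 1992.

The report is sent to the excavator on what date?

Wednesday, October 28, 1992

The sample arrives at the lab: Sep 22, 1992.
The AMS measurement is run: Sep 22, 1992 + 19 days = Oct 11, 1992.
The sample is excavated: Sep 20, 1992.
Pretreatment is complete: Sep 20, 1992 + 6 days = Sep 26, 1992.
The raw date is calibrated: Sep 26, 1992 + 16 days = Oct 12, 1992.
Both prerequisites met — the AMS measurement is run (Oct 11, 1992), the raw date is calibrated (Oct 12, 1992); the later is Oct 12, 1992.
The report is sent to the excavator: Oct 12, 1992 + 16 days = Oct 28, 1992.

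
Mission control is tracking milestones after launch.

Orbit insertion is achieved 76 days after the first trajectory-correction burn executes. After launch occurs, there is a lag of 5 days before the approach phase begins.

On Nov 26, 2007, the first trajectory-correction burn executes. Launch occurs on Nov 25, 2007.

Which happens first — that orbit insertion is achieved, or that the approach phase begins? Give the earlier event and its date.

The first trajectory-correction burn executes: Nov 26, 2007.
Orbit insertion is achieved: Nov 26, 2007 + 76 days = Feb 10, 2008.
Launch occurs: Nov 25, 2007.
The approach phase begins: Nov 25, 2007 + 5 days = Nov 30, 2007.
Comparing: orbit insertion is achieved on Feb 10, 2008 vs the approach phase begins on Nov 30, 2007. Earlier: the approach phase begins.

The approach phase begins — Nov 30, 2007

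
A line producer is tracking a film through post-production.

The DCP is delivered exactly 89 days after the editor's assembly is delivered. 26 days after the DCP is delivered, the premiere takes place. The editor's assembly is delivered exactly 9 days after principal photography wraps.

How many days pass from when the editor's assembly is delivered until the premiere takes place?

115 days

Causal path: the editor's assembly is delivered → the DCP is delivered → the premiere takes place.
Total delay along the path: 89 + 26 = 115 days.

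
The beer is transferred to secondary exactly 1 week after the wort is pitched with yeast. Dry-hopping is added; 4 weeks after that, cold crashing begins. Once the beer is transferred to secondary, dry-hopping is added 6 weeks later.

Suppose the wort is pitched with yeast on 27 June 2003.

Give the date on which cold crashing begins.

12 September 2003

The wort is pitched with yeast: Jun 27, 2003.
The beer is transferred to secondary: Jun 27, 2003 + 1 week = Jul 4, 2003.
Dry-hopping is added: Jul 4, 2003 + 6 weeks = Aug 15, 2003.
Cold crashing begins: Aug 15, 2003 + 4 weeks = Sep 12, 2003.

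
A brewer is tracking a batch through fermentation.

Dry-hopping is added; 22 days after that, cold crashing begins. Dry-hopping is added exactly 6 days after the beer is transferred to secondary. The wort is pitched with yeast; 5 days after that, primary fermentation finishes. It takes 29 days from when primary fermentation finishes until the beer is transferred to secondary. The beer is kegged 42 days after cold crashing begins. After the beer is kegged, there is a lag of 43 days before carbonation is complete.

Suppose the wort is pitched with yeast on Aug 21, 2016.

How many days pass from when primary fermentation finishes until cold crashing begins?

57 days

Causal path: primary fermentation finishes → the beer is transferred to secondary → dry-hopping is added → cold crashing begins.
Total delay along the path: 29 + 6 + 22 = 57 days.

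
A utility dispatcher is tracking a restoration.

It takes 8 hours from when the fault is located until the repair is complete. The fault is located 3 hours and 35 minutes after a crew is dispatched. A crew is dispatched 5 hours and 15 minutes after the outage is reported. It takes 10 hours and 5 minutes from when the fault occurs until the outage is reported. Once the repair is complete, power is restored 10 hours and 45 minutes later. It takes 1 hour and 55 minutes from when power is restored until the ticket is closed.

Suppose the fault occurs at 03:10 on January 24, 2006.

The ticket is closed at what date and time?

18:45 on January 25, 2006

The fault occurs: 03:10 Jan 24, 2006.
The outage is reported: 03:10 Jan 24, 2006 + 10h05m = 13:15 Jan 24, 2006.
A crew is dispatched: 13:15 Jan 24, 2006 + 5h15m = 18:30 Jan 24, 2006.
The fault is located: 18:30 Jan 24, 2006 + 3h35m = 22:05 Jan 24, 2006.
The repair is complete: 22:05 Jan 24, 2006 + 8h = 06:05 Jan 25, 2006.
Power is restored: 06:05 Jan 25, 2006 + 10h45m = 16:50 Jan 25, 2006.
The ticket is closed: 16:50 Jan 25, 2006 + 1h55m = 18:45 Jan 25, 2006.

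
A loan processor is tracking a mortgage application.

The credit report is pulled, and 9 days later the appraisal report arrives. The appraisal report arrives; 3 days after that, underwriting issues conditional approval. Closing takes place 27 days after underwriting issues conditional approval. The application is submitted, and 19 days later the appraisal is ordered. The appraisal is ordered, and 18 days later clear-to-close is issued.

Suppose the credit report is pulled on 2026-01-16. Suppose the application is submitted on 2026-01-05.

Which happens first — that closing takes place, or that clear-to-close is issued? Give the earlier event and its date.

The credit report is pulled: Jan 16, 2026.
The appraisal report arrives: Jan 16, 2026 + 9 days = Jan 25, 2026.
Underwriting issues conditional approval: Jan 25, 2026 + 3 days = Jan 28, 2026.
Closing takes place: Jan 28, 2026 + 27 days = Feb 24, 2026.
The application is submitted: Jan 5, 2026.
The appraisal is ordered: Jan 5, 2026 + 19 days = Jan 24, 2026.
Clear-to-close is issued: Jan 24, 2026 + 18 days = Feb 11, 2026.
Comparing: closing takes place on Feb 24, 2026 vs clear-to-close is issued on Feb 11, 2026. Earlier: clear-to-close is issued.

Clear-to-close is issued — 2026-02-11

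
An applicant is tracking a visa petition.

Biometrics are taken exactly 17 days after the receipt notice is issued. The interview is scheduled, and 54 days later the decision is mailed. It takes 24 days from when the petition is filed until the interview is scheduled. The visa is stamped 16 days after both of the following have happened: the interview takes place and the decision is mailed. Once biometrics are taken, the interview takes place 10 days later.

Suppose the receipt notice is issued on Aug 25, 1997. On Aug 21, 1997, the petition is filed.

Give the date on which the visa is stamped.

Nov 23, 1997

The receipt notice is issued: Aug 25, 1997.
Biometrics are taken: Aug 25, 1997 + 17 days = Sep 11, 1997.
The interview takes place: Sep 11, 1997 + 10 days = Sep 21, 1997.
The petition is filed: Aug 21, 1997.
The interview is scheduled: Aug 21, 1997 + 24 days = Sep 14, 1997.
The decision is mailed: Sep 14, 1997 + 54 days = Nov 7, 1997.
Both prerequisites met — the interview takes place (Sep 21, 1997), the decision is mailed (Nov 7, 1997); the later is Nov 7, 1997.
The visa is stamped: Nov 7, 1997 + 16 days = Nov 23, 1997.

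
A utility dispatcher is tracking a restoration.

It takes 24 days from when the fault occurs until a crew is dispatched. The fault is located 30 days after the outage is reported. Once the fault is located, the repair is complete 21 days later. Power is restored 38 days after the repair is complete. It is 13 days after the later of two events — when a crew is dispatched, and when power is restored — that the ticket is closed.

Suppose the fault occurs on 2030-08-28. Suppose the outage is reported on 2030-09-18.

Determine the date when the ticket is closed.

The fault occurs: Aug 28, 2030.
A crew is dispatched: Aug 28, 2030 + 24 days = Sep 21, 2030.
The outage is reported: Sep 18, 2030.
The fault is located: Sep 18, 2030 + 30 days = Oct 18, 2030.
The repair is complete: Oct 18, 2030 + 21 days = Nov 8, 2030.
Power is restored: Nov 8, 2030 + 38 days = Dec 16, 2030.
Both prerequisites met — a crew is dispatched (Sep 21, 2030), power is restored (Dec 16, 2030); the later is Dec 16, 2030.
The ticket is closed: Dec 16, 2030 + 13 days = Dec 29, 2030.

2030-12-29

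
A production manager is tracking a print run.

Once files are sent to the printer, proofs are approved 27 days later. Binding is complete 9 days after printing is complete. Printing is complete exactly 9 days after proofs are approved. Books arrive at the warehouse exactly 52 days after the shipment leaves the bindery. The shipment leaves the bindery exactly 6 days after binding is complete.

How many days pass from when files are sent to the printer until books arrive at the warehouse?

103 days

Causal path: files are sent to the printer → proofs are approved → printing is complete → binding is complete → the shipment leaves the bindery → books arrive at the warehouse.
Total delay along the path: 27 + 9 + 9 + 6 + 52 = 103 days.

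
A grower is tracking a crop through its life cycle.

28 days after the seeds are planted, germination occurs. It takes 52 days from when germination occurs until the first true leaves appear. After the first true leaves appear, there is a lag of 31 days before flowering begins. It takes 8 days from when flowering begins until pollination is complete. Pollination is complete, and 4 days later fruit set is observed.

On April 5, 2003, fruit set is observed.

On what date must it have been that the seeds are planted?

December 3, 2002

Fruit set is observed: Apr 5, 2003.
Pollination is complete: Apr 5, 2003 − 4 days = Apr 1, 2003.
Flowering begins: Apr 1, 2003 − 8 days = Mar 24, 2003.
The first true leaves appear: Mar 24, 2003 − 31 days = Feb 21, 2003.
Germination occurs: Feb 21, 2003 − 52 days = Dec 31, 2002.
The seeds are planted: Dec 31, 2002 − 28 days = Dec 3, 2002.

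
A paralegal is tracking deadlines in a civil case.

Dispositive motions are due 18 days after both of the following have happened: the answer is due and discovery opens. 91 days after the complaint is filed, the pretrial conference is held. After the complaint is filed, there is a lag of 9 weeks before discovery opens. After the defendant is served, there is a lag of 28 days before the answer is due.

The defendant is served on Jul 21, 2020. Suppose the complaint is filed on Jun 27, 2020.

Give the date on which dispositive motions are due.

Sep 16, 2020

The defendant is served: Jul 21, 2020.
The answer is due: Jul 21, 2020 + 28 days = Aug 18, 2020.
The complaint is filed: Jun 27, 2020.
Discovery opens: Jun 27, 2020 + 9 weeks = Aug 29, 2020.
Both prerequisites met — the answer is due (Aug 18, 2020), discovery opens (Aug 29, 2020); the later is Aug 29, 2020.
Dispositive motions are due: Aug 29, 2020 + 18 days = Sep 16, 2020.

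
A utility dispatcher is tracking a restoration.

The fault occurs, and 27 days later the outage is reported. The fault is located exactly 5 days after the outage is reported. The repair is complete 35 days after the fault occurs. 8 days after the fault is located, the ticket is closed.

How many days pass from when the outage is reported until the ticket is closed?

13 days

Causal path: the outage is reported → the fault is located → the ticket is closed.
Total delay along the path: 5 + 8 = 13 days.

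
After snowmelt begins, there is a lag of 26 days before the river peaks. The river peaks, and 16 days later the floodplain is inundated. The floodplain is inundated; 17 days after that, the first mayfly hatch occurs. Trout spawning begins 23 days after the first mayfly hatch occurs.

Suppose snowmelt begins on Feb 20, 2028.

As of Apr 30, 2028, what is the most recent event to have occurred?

Snowmelt begins: Feb 20, 2028.
The river peaks: Feb 20, 2028 + 26 days = Mar 17, 2028.
The floodplain is inundated: Mar 17, 2028 + 16 days = Apr 2, 2028.
The first mayfly hatch occurs: Apr 2, 2028 + 17 days = Apr 19, 2028.
Trout spawning begins: Apr 19, 2028 + 23 days = May 12, 2028.
Apr 30, 2028 falls between when the first mayfly hatch occurs (Apr 19, 2028) and when trout spawning begins (May 12, 2028).

The first mayfly hatch occurs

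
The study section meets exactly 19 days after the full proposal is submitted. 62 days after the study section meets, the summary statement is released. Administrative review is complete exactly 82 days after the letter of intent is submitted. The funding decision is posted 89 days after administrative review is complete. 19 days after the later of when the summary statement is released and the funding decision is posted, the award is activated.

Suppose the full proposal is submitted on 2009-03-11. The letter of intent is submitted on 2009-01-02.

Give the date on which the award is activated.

2009-07-11

The full proposal is submitted: Mar 11, 2009.
The study section meets: Mar 11, 2009 + 19 days = Mar 30, 2009.
The summary statement is released: Mar 30, 2009 + 62 days = May 31, 2009.
The letter of intent is submitted: Jan 2, 2009.
Administrative review is complete: Jan 2, 2009 + 82 days = Mar 25, 2009.
The funding decision is posted: Mar 25, 2009 + 89 days = Jun 22, 2009.
Both prerequisites met — the summary statement is released (May 31, 2009), the funding decision is posted (Jun 22, 2009); the later is Jun 22, 2009.
The award is activated: Jun 22, 2009 + 19 days = Jul 11, 2009.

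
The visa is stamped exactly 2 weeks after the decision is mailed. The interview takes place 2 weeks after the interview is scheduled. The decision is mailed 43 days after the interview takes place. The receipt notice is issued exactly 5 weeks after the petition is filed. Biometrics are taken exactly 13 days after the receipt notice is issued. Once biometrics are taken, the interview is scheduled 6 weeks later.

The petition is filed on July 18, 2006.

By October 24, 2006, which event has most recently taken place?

The petition is filed: Jul 18, 2006.
The receipt notice is issued: Jul 18, 2006 + 5 weeks = Aug 22, 2006.
Biometrics are taken: Aug 22, 2006 + 13 days = Sep 4, 2006.
The interview is scheduled: Sep 4, 2006 + 6 weeks = Oct 16, 2006.
The interview takes place: Oct 16, 2006 + 2 weeks = Oct 30, 2006.
The decision is mailed: Oct 30, 2006 + 43 days = Dec 12, 2006.
The visa is stamped: Dec 12, 2006 + 2 weeks = Dec 26, 2006.
Oct 24, 2006 falls between when the interview is scheduled (Oct 16, 2006) and when the interview takes place (Oct 30, 2006).

The interview is scheduled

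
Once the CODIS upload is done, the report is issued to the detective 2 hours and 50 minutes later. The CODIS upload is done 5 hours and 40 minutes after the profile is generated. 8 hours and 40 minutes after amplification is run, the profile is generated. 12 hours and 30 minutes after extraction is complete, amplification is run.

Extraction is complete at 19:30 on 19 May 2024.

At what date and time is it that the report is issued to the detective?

Extraction is complete: 19:30 May 19, 2024.
Amplification is run: 19:30 May 19, 2024 + 12h30m = 08:00 May 20, 2024.
The profile is generated: 08:00 May 20, 2024 + 8h40m = 16:40 May 20, 2024.
The CODIS upload is done: 16:40 May 20, 2024 + 5h40m = 22:20 May 20, 2024.
The report is issued to the detective: 22:20 May 20, 2024 + 2h50m = 01:10 May 21, 2024.

01:10 on 21 May 2024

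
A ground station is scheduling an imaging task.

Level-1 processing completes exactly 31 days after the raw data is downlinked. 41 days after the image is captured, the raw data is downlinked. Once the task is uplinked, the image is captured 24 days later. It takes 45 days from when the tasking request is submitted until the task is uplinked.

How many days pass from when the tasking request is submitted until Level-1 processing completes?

141 days

Causal path: the tasking request is submitted → the task is uplinked → the image is captured → the raw data is downlinked → Level-1 processing completes.
Total delay along the path: 45 + 24 + 41 + 31 = 141 days.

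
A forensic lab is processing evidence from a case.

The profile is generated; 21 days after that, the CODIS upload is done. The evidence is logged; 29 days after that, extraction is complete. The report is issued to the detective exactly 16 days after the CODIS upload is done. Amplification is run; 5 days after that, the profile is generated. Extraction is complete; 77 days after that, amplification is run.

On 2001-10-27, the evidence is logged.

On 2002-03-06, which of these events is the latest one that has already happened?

The evidence is logged: Oct 27, 2001.
Extraction is complete: Oct 27, 2001 + 29 days = Nov 25, 2001.
Amplification is run: Nov 25, 2001 + 77 days = Feb 10, 2002.
The profile is generated: Feb 10, 2002 + 5 days = Feb 15, 2002.
The CODIS upload is done: Feb 15, 2002 + 21 days = Mar 8, 2002.
The report is issued to the detective: Mar 8, 2002 + 16 days = Mar 24, 2002.
Mar 6, 2002 falls between when the profile is generated (Feb 15, 2002) and when the CODIS upload is done (Mar 8, 2002).

The profile is generated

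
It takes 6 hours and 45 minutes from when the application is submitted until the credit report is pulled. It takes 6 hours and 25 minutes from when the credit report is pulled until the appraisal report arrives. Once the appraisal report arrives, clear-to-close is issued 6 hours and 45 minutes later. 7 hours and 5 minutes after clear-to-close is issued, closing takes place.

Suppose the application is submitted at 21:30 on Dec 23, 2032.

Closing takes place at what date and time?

The application is submitted: 21:30 Dec 23, 2032.
The credit report is pulled: 21:30 Dec 23, 2032 + 6h45m = 04:15 Dec 24, 2032.
The appraisal report arrives: 04:15 Dec 24, 2032 + 6h25m = 10:40 Dec 24, 2032.
Clear-to-close is issued: 10:40 Dec 24, 2032 + 6h45m = 17:25 Dec 24, 2032.
Closing takes place: 17:25 Dec 24, 2032 + 7h05m = 00:30 Dec 25, 2032.

00:30 on Dec 25, 2032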